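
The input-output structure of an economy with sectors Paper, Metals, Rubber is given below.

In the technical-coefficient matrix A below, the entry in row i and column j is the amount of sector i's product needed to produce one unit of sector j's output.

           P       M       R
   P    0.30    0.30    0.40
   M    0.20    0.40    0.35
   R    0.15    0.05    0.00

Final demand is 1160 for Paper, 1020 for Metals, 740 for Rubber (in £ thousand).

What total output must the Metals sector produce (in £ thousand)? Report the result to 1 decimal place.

I − A =
  [   0.70    -0.30    -0.40]
  [  -0.20     0.60    -0.35]
  [  -0.15    -0.05     1.00]
Cofactors of I−A, C_ij = (−1)^(i+j)·(minor ij) (rows/columns in the sector order above):
  C_11 = (0.60)(1.00) − (-0.35)(-0.05) = 0.5825
  C_12 = −[(-0.20)(1.00) − (-0.35)(-0.15)] = 0.2525
  C_13 = (-0.20)(-0.05) − (0.60)(-0.15) = 0.1000
  C_21 = −[(-0.30)(1.00) − (-0.40)(-0.05)] = 0.3200
  C_22 = (0.70)(1.00) − (-0.40)(-0.15) = 0.6400
  C_23 = −[(0.70)(-0.05) − (-0.30)(-0.15)] = 0.0800
  C_31 = (-0.30)(-0.35) − (-0.40)(0.60) = 0.3450
  C_32 = −[(0.70)(-0.35) − (-0.40)(-0.20)] = 0.3250
  C_33 = (0.70)(0.60) − (-0.30)(-0.20) = 0.3600
det(I−A) = Σ_j (I−A)_1j·C_1j = (0.70)(0.5825) + (-0.30)(0.2525) + (-0.40)(0.1000) = 0.2920
adj(I−A) = Cᵀ =
  [ 0.5825   0.3200   0.3450]
  [ 0.2525   0.6400   0.3250]
  [ 0.1000   0.0800   0.3600]
(I − A)⁻¹ = adj(I−A) / det(I−A) ≈
  [   1.9949     1.0959     1.1815]
  [   0.8647     2.1918     1.1130]
  [   0.3425     0.2740     1.2329]
x = (I − A)⁻¹ d = adj(I−A)·d / det(I−A), with det(I−A) = 0.2920:
  x_P = (0.5825·1160 + 0.3200·1020 + 0.3450·740) / 0.2920 = 1257.40 / 0.2920 ≈ 4306.2
  x_M = (0.2525·1160 + 0.6400·1020 + 0.3250·740) / 0.2920 = 1186.20 / 0.2920 ≈ 4062.3
  x_R = (0.1000·1160 + 0.0800·1020 + 0.3600·740) / 0.2920 = 464.00 / 0.2920 ≈ 1589.0

x_M = 4062.3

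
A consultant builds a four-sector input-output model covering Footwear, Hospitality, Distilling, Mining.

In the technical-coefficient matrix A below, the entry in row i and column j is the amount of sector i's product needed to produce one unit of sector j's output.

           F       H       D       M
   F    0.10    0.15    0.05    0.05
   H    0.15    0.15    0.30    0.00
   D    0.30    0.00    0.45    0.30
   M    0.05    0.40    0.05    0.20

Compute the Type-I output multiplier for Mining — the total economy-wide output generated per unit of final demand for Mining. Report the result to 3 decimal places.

m_M = 2.981

I − A =
  [   0.90    -0.15    -0.05    -0.05]
  [  -0.15     0.85    -0.30     0.00]
  [  -0.30     0.00     0.55    -0.30]
  [  -0.05    -0.40    -0.05     0.80]
Compute the cofactors C_ij = (−1)^(i+j)·(3×3 minor ij) of I−A; the adjugate is their transpose:
adj(I−A) = Cᵀ =
  [ 0.325250   0.080750   0.078125   0.049625]
  [ 0.140250   0.367625   0.221625   0.091875]
  [ 0.234750   0.152250   0.588875   0.235500]
  [ 0.105125   0.198375   0.152500   0.382125]
det(I−A) = Σ_j (I−A)_1j·C_1j = (0.90)(0.325250) + (-0.15)(0.140250) + (-0.05)(0.234750) + (-0.05)(0.105125) = 0.25469375
(I − A)⁻¹ = adj(I−A) / det(I−A) ≈
  [   1.2770     0.3170     0.3067     0.1948]
  [   0.5507     1.4434     0.8702     0.3607]
  [   0.9217     0.5978     2.3121     0.9246]
  [   0.4128     0.7789     0.5988     1.5003]
The output multiplier for sector j is the column-j sum of the Leontief inverse (I − A)⁻¹ = adj(I−A) / det(I−A).
Column M of adj(I−A): (0.049625, 0.091875, 0.235500, 0.382125); det(I−A) = 0.25469375.
m_M = (0.049625 + 0.091875 + 0.235500 + 0.382125) / 0.25469375 = 0.759125 / 0.25469375 ≈ 2.981.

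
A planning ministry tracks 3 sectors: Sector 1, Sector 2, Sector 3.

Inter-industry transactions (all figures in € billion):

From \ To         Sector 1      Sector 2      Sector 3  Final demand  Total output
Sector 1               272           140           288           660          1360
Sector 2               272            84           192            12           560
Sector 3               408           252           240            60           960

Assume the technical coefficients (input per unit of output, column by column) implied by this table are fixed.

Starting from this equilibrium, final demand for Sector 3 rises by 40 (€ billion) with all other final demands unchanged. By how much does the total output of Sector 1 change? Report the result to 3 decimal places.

Technical coefficients a_ij = z_ij / X_j:
  a_11 = 272/1360 = 0.20, a_21 = 272/1360 = 0.20, a_31 = 408/1360 = 0.30
  a_12 = 140/560 = 0.25, a_22 = 84/560 = 0.15, a_32 = 252/560 = 0.45
  a_13 = 288/960 = 0.30, a_23 = 192/960 = 0.20, a_33 = 240/960 = 0.25
I − A =
  [   0.80    -0.25    -0.30]
  [  -0.20     0.85    -0.20]
  [  -0.30    -0.45     0.75]
Cofactors of I−A, C_ij = (−1)^(i+j)·(minor ij) (rows/columns in the sector order above):
  C_11 = (0.85)(0.75) − (-0.20)(-0.45) = 0.5475
  C_12 = −[(-0.20)(0.75) − (-0.20)(-0.30)] = 0.2100
  C_13 = (-0.20)(-0.45) − (0.85)(-0.30) = 0.3450
  C_21 = −[(-0.25)(0.75) − (-0.30)(-0.45)] = 0.3225
  C_22 = (0.80)(0.75) − (-0.30)(-0.30) = 0.5100
  C_23 = −[(0.80)(-0.45) − (-0.25)(-0.30)] = 0.4350
  C_31 = (-0.25)(-0.20) − (-0.30)(0.85) = 0.3050
  C_32 = −[(0.80)(-0.20) − (-0.30)(-0.20)] = 0.2200
  C_33 = (0.80)(0.85) − (-0.25)(-0.20) = 0.6300
det(I−A) = Σ_j (I−A)_1j·C_1j = (0.80)(0.5475) + (-0.25)(0.2100) + (-0.30)(0.3450) = 0.2820
adj(I−A) = Cᵀ =
  [ 0.5475   0.3225   0.3050]
  [ 0.2100   0.5100   0.2200]
  [ 0.3450   0.4350   0.6300]
(I − A)⁻¹ = adj(I−A) / det(I−A) ≈
  [   1.9415     1.1436     1.0816]
  [   0.7447     1.8085     0.7801]
  [   1.2234     1.5426     2.2340]
Δx = (I − A)⁻¹ Δd with Δd having +40 in the Sector 3 component and 0 elsewhere.
So Δx_1 = L_13 · (+40), where L_13 = adj(I−A)_13 / det(I−A) = 0.3050 / 0.2820.
Δx_1 = 0.3050 × (+40) / 0.2820 = 12.20 / 0.2820 ≈ 43.262.

Δx_1 = 43.262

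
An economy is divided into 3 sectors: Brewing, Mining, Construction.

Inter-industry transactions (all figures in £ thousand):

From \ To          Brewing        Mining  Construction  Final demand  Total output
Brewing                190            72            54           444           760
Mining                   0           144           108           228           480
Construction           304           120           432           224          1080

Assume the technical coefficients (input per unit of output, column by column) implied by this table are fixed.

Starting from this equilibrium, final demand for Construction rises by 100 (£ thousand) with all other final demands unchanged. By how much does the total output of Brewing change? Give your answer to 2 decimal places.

Δx_1 = 18.10

Technical coefficients a_ij = z_ij / X_j:
  a_11 = 190/760 = 0.25, a_21 = 0/760 = 0.00, a_31 = 304/760 = 0.40
  a_12 = 72/480 = 0.15, a_22 = 144/480 = 0.30, a_32 = 120/480 = 0.25
  a_13 = 54/1080 = 0.05, a_23 = 108/1080 = 0.10, a_33 = 432/1080 = 0.40
I − A =
  [   0.75    -0.15    -0.05]
  [   0.00     0.70    -0.10]
  [  -0.40    -0.25     0.60]
Cofactors of I−A, C_ij = (−1)^(i+j)·(minor ij) (rows/columns in the sector order above):
  C_11 = (0.70)(0.60) − (-0.10)(-0.25) = 0.3950
  C_12 = −[(0.00)(0.60) − (-0.10)(-0.40)] = 0.0400
  C_13 = (0.00)(-0.25) − (0.70)(-0.40) = 0.2800
  C_21 = −[(-0.15)(0.60) − (-0.05)(-0.25)] = 0.1025
  C_22 = (0.75)(0.60) − (-0.05)(-0.40) = 0.4300
  C_23 = −[(0.75)(-0.25) − (-0.15)(-0.40)] = 0.2475
  C_31 = (-0.15)(-0.10) − (-0.05)(0.70) = 0.0500
  C_32 = −[(0.75)(-0.10) − (-0.05)(0.00)] = 0.0750
  C_33 = (0.75)(0.70) − (-0.15)(0.00) = 0.5250
det(I−A) = Σ_j (I−A)_1j·C_1j = (0.75)(0.3950) + (-0.15)(0.0400) + (-0.05)(0.2800) = 0.27625
adj(I−A) = Cᵀ =
  [ 0.3950   0.1025   0.0500]
  [ 0.0400   0.4300   0.0750]
  [ 0.2800   0.2475   0.5250]
(I − A)⁻¹ = adj(I−A) / det(I−A) ≈
  [   1.4299     0.3710     0.1810]
  [   0.1448     1.5566     0.2715]
  [   1.0136     0.8959     1.9005]
Δx = (I − A)⁻¹ Δd with Δd having +100 in the Construction component and 0 elsewhere.
So Δx_1 = L_13 · (+100), where L_13 = adj(I−A)_13 / det(I−A) = 0.0500 / 0.27625.
Δx_1 = 0.0500 × (+100) / 0.27625 = 5.00 / 0.27625 ≈ 18.10.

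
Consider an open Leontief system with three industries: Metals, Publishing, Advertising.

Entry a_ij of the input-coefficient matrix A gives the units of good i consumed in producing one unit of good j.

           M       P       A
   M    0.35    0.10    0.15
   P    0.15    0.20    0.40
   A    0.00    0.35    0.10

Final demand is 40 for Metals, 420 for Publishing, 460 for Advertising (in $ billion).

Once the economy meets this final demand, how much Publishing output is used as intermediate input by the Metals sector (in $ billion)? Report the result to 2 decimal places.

I − A =
  [   0.65    -0.10    -0.15]
  [  -0.15     0.80    -0.40]
  [   0.00    -0.35     0.90]
Cofactors of I−A, C_ij = (−1)^(i+j)·(minor ij) (rows/columns in the sector order above):
  C_11 = (0.80)(0.90) − (-0.40)(-0.35) = 0.5800
  C_12 = −[(-0.15)(0.90) − (-0.40)(0.00)] = 0.1350
  C_13 = (-0.15)(-0.35) − (0.80)(0.00) = 0.0525
  C_21 = −[(-0.10)(0.90) − (-0.15)(-0.35)] = 0.1425
  C_22 = (0.65)(0.90) − (-0.15)(0.00) = 0.5850
  C_23 = −[(0.65)(-0.35) − (-0.10)(0.00)] = 0.2275
  C_31 = (-0.10)(-0.40) − (-0.15)(0.80) = 0.1600
  C_32 = −[(0.65)(-0.40) − (-0.15)(-0.15)] = 0.2825
  C_33 = (0.65)(0.80) − (-0.10)(-0.15) = 0.5050
det(I−A) = Σ_j (I−A)_1j·C_1j = (0.65)(0.5800) + (-0.10)(0.1350) + (-0.15)(0.0525) = 0.355625
adj(I−A) = Cᵀ =
  [ 0.5800   0.1425   0.1600]
  [ 0.1350   0.5850   0.2825]
  [ 0.0525   0.2275   0.5050]
(I − A)⁻¹ = adj(I−A) / det(I−A) ≈
  [   1.6309     0.4007     0.4499]
  [   0.3796     1.6450     0.7944]
  [   0.1476     0.6397     1.4200]
First solve x = (I − A)⁻¹ d = adj(I−A)·d / det(I−A); in particular x_M = (0.5800·40 + 0.1425·420 + 0.1600·460) / 0.355625 = 156.65 / 0.355625 ≈ 440.4921.
Intermediate flow from P to M: z_PM = a_PM · x_M = 0.15 × 156.65 / 0.355625 = 23.4975 / 0.355625 ≈ 66.07.

z_PM = 66.07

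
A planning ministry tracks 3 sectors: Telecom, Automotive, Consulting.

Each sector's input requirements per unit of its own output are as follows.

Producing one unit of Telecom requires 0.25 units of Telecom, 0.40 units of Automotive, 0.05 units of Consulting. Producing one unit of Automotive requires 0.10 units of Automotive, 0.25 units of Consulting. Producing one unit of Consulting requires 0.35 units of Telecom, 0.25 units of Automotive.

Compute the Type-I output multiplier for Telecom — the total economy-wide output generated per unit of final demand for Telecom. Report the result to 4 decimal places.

m_T = 2.4161

I − A =
  [   0.75     0.00    -0.35]
  [  -0.40     0.90    -0.25]
  [  -0.05    -0.25     1.00]
Cofactors of I−A, C_ij = (−1)^(i+j)·(minor ij) (rows/columns in the sector order above):
  C_11 = (0.90)(1.00) − (-0.25)(-0.25) = 0.8375
  C_12 = −[(-0.40)(1.00) − (-0.25)(-0.05)] = 0.4125
  C_13 = (-0.40)(-0.25) − (0.90)(-0.05) = 0.1450
  C_21 = −[(0.00)(1.00) − (-0.35)(-0.25)] = 0.0875
  C_22 = (0.75)(1.00) − (-0.35)(-0.05) = 0.7325
  C_23 = −[(0.75)(-0.25) − (0.00)(-0.05)] = 0.1875
  C_31 = (0.00)(-0.25) − (-0.35)(0.90) = 0.3150
  C_32 = −[(0.75)(-0.25) − (-0.35)(-0.40)] = 0.3275
  C_33 = (0.75)(0.90) − (0.00)(-0.40) = 0.6750
det(I−A) = Σ_j (I−A)_1j·C_1j = (0.75)(0.8375) + (0.00)(0.4125) + (-0.35)(0.1450) = 0.577375
adj(I−A) = Cᵀ =
  [ 0.8375   0.0875   0.3150]
  [ 0.4125   0.7325   0.3275]
  [ 0.1450   0.1875   0.6750]
(I − A)⁻¹ = adj(I−A) / det(I−A) ≈
  [   1.45053     0.15155     0.54557]
  [   0.71444     1.26867     0.56722]
  [   0.25114     0.32475     1.16908]
The output multiplier for sector j is the column-j sum of the Leontief inverse (I − A)⁻¹ = adj(I−A) / det(I−A).
Column T of adj(I−A): (0.8375, 0.4125, 0.1450); det(I−A) = 0.577375.
m_T = (0.8375 + 0.4125 + 0.1450) / 0.577375 = 1.395 / 0.577375 ≈ 2.4161.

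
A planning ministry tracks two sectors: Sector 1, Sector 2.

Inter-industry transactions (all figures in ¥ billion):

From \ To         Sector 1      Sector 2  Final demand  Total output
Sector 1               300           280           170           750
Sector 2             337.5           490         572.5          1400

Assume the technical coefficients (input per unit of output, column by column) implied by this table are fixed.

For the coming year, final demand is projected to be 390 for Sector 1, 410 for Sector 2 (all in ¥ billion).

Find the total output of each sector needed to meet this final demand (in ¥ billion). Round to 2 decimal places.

x_1 = 1118.33, x_2 = 1405.00

Technical coefficients a_ij = z_ij / X_j:
  a_11 = 300/750 = 0.40, a_21 = 337.5/750 = 0.45
  a_12 = 280/1400 = 0.20, a_22 = 490/1400 = 0.35
I − A =
  [   0.60    -0.20]
  [  -0.45     0.65]
det(I−A) = (0.60)(0.65) − (-0.20)(-0.45) = 0.3000
adj(I−A) = [[0.65, 0.20], [0.45, 0.60]]
(I − A)⁻¹ = adj(I−A) / det(I−A) ≈
  [   2.1667     0.6667]
  [   1.5000     2.0000]
x = (I − A)⁻¹ d = adj(I−A)·d / det(I−A), with det(I−A) = 0.3000:
  x_1 = (0.65·390 + 0.20·410) / 0.3000 = 335.50 / 0.3000 ≈ 1118.33
  x_2 = (0.45·390 + 0.60·410) / 0.3000 = 421.50 / 0.3000 = 1405.00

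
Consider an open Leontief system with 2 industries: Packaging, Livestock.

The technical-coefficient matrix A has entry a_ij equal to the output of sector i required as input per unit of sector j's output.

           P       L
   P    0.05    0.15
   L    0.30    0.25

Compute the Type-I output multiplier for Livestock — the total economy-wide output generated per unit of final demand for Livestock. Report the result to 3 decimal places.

m_L = 1.648

I − A =
  [   0.95    -0.15]
  [  -0.30     0.75]
det(I−A) = (0.95)(0.75) − (-0.15)(-0.30) = 0.6675
adj(I−A) = [[0.75, 0.15], [0.30, 0.95]]
(I − A)⁻¹ = adj(I−A) / det(I−A) ≈
  [   1.1236     0.2247]
  [   0.4494     1.4232]
The output multiplier for sector j is the column-j sum of the Leontief inverse (I − A)⁻¹ = adj(I−A) / det(I−A).
Column L of adj(I−A): (0.15, 0.95); det(I−A) = 0.6675.
m_L = (0.15 + 0.95) / 0.6675 = 1.10 / 0.6675 ≈ 1.648.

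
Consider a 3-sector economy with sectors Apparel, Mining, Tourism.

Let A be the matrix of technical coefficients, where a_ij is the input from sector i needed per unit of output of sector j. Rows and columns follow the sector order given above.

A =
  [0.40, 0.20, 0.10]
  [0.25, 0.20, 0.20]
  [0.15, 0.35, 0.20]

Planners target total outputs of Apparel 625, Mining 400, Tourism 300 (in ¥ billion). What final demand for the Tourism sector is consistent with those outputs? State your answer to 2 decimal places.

d_3 = 6.25

I − A =
  [   0.60    -0.20    -0.10]
  [  -0.25     0.80    -0.20]
  [  -0.15    -0.35     0.80]
d = (I − A) x:
  d_1 = (+0.60)·625 + (-0.20)·400 + (-0.10)·300 = 265.00
  d_2 = (-0.25)·625 + (+0.80)·400 + (-0.20)·300 = 103.75
  d_3 = (-0.15)·625 + (-0.35)·400 + (+0.80)·300 = 6.25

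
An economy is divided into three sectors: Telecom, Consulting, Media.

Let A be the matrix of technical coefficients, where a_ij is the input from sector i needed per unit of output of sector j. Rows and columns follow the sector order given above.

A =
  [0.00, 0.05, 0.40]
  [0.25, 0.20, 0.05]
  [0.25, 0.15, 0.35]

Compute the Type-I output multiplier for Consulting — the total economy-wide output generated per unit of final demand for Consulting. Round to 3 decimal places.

m_C = 1.969

I − A =
  [   1.00    -0.05    -0.40]
  [  -0.25     0.80    -0.05]
  [  -0.25    -0.15     0.65]
Cofactors of I−A, C_ij = (−1)^(i+j)·(minor ij) (rows/columns in the sector order above):
  C_11 = (0.80)(0.65) − (-0.05)(-0.15) = 0.5125
  C_12 = −[(-0.25)(0.65) − (-0.05)(-0.25)] = 0.1750
  C_13 = (-0.25)(-0.15) − (0.80)(-0.25) = 0.2375
  C_21 = −[(-0.05)(0.65) − (-0.40)(-0.15)] = 0.0925
  C_22 = (1.00)(0.65) − (-0.40)(-0.25) = 0.5500
  C_23 = −[(1.00)(-0.15) − (-0.05)(-0.25)] = 0.1625
  C_31 = (-0.05)(-0.05) − (-0.40)(0.80) = 0.3225
  C_32 = −[(1.00)(-0.05) − (-0.40)(-0.25)] = 0.1500
  C_33 = (1.00)(0.80) − (-0.05)(-0.25) = 0.7875
det(I−A) = Σ_j (I−A)_1j·C_1j = (1.00)(0.5125) + (-0.05)(0.1750) + (-0.40)(0.2375) = 0.40875
adj(I−A) = Cᵀ =
  [ 0.5125   0.0925   0.3225]
  [ 0.1750   0.5500   0.1500]
  [ 0.2375   0.1625   0.7875]
(I − A)⁻¹ = adj(I−A) / det(I−A) ≈
  [   1.2538     0.2263     0.7890]
  [   0.4281     1.3456     0.3670]
  [   0.5810     0.3976     1.9266]
The output multiplier for sector j is the column-j sum of the Leontief inverse (I − A)⁻¹ = adj(I−A) / det(I−A).
Column C of adj(I−A): (0.0925, 0.5500, 0.1625); det(I−A) = 0.40875.
m_C = (0.0925 + 0.5500 + 0.1625) / 0.40875 = 0.805 / 0.40875 ≈ 1.969.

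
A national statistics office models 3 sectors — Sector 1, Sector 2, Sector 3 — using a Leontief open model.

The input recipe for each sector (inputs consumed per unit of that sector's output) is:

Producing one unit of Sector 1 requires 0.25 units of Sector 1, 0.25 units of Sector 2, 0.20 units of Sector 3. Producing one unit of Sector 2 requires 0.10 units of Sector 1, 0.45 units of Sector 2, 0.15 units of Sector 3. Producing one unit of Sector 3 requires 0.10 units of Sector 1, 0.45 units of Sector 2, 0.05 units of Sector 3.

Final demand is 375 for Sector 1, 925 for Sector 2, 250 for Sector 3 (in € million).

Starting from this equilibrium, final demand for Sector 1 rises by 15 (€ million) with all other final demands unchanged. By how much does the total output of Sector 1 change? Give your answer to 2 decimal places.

Δx_1 = 23.23

I − A =
  [   0.75    -0.10    -0.10]
  [  -0.25     0.55    -0.45]
  [  -0.20    -0.15     0.95]
Cofactors of I−A, C_ij = (−1)^(i+j)·(minor ij) (rows/columns in the sector order above):
  C_11 = (0.55)(0.95) − (-0.45)(-0.15) = 0.4550
  C_12 = −[(-0.25)(0.95) − (-0.45)(-0.20)] = 0.3275
  C_13 = (-0.25)(-0.15) − (0.55)(-0.20) = 0.1475
  C_21 = −[(-0.10)(0.95) − (-0.10)(-0.15)] = 0.1100
  C_22 = (0.75)(0.95) − (-0.10)(-0.20) = 0.6925
  C_23 = −[(0.75)(-0.15) − (-0.10)(-0.20)] = 0.1325
  C_31 = (-0.10)(-0.45) − (-0.10)(0.55) = 0.1000
  C_32 = −[(0.75)(-0.45) − (-0.10)(-0.25)] = 0.3625
  C_33 = (0.75)(0.55) − (-0.10)(-0.25) = 0.3875
det(I−A) = Σ_j (I−A)_1j·C_1j = (0.75)(0.4550) + (-0.10)(0.3275) + (-0.10)(0.1475) = 0.29375
adj(I−A) = Cᵀ =
  [ 0.4550   0.1100   0.1000]
  [ 0.3275   0.6925   0.3625]
  [ 0.1475   0.1325   0.3875]
(I − A)⁻¹ = adj(I−A) / det(I−A) ≈
  [   1.5489     0.3745     0.3404]
  [   1.1149     2.3574     1.2340]
  [   0.5021     0.4511     1.3191]
Δx = (I − A)⁻¹ Δd with Δd having +15 in the Sector 1 component and 0 elsewhere.
So Δx_1 = L_11 · (+15), where L_11 = adj(I−A)_11 / det(I−A) = 0.4550 / 0.29375.
Δx_1 = 0.4550 × (+15) / 0.29375 = 6.825 / 0.29375 ≈ 23.23.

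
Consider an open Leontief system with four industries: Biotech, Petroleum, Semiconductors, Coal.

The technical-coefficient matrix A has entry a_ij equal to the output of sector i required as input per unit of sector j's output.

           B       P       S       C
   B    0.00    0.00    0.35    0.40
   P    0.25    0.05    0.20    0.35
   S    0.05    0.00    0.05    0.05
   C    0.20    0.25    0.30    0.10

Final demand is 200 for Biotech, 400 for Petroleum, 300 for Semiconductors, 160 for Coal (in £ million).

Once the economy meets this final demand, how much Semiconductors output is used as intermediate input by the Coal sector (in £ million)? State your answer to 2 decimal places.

I − A =
  [   1.00     0.00    -0.35    -0.40]
  [  -0.25     0.95    -0.20    -0.35]
  [  -0.05     0.00     0.95    -0.05]
  [  -0.20    -0.25    -0.30     0.90]
Compute the cofactors C_ij = (−1)^(i+j)·(3×3 minor ij) of I−A; the adjugate is their transpose:
adj(I−A) = Cᵀ =
  [ 0.712375   0.099375   0.402625   0.377625]
  [ 0.292750   0.738750   0.402250   0.439750]
  [ 0.051000   0.017500   0.666500   0.066500]
  [ 0.256625   0.233125   0.423375   0.885875]
det(I−A) = Σ_j (I−A)_1j·C_1j = (1.00)(0.712375) + (0.00)(0.292750) + (-0.35)(0.051000) + (-0.40)(0.256625) = 0.591875
(I − A)⁻¹ = adj(I−A) / det(I−A) ≈
  [   1.2036     0.1679     0.6803     0.6380]
  [   0.4946     1.2482     0.6796     0.7430]
  [   0.0862     0.0296     1.1261     0.1124]
  [   0.4336     0.3939     0.7153     1.4967]
First solve x = (I − A)⁻¹ d = adj(I−A)·d / det(I−A); in particular x_C = (0.256625·200 + 0.233125·400 + 0.423375·300 + 0.885875·160) / 0.591875 = 413.3275 / 0.591875 ≈ 698.3358.
Intermediate flow from S to C: z_SC = a_SC · x_C = 0.05 × 413.3275 / 0.591875 = 20.666375 / 0.591875 ≈ 34.92.

z_SC = 34.92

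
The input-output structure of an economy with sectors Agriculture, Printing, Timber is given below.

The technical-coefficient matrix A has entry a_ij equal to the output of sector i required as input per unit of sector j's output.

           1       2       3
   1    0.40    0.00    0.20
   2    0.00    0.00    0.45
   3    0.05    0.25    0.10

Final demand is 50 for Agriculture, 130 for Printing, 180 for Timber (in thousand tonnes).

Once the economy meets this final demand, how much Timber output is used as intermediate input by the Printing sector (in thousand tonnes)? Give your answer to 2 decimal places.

I − A =
  [   0.60     0.00    -0.20]
  [   0.00     1.00    -0.45]
  [  -0.05    -0.25     0.90]
Cofactors of I−A, C_ij = (−1)^(i+j)·(minor ij) (rows/columns in the sector order above):
  C_11 = (1.00)(0.90) − (-0.45)(-0.25) = 0.7875
  C_12 = −[(0.00)(0.90) − (-0.45)(-0.05)] = 0.0225
  C_13 = (0.00)(-0.25) − (1.00)(-0.05) = 0.0500
  C_21 = −[(0.00)(0.90) − (-0.20)(-0.25)] = 0.0500
  C_22 = (0.60)(0.90) − (-0.20)(-0.05) = 0.5300
  C_23 = −[(0.60)(-0.25) − (0.00)(-0.05)] = 0.1500
  C_31 = (0.00)(-0.45) − (-0.20)(1.00) = 0.2000
  C_32 = −[(0.60)(-0.45) − (-0.20)(0.00)] = 0.2700
  C_33 = (0.60)(1.00) − (0.00)(0.00) = 0.6000
det(I−A) = Σ_j (I−A)_1j·C_1j = (0.60)(0.7875) + (0.00)(0.0225) + (-0.20)(0.0500) = 0.4625
adj(I−A) = Cᵀ =
  [ 0.7875   0.0500   0.2000]
  [ 0.0225   0.5300   0.2700]
  [ 0.0500   0.1500   0.6000]
(I − A)⁻¹ = adj(I−A) / det(I−A) ≈
  [   1.7027     0.1081     0.4324]
  [   0.0486     1.1459     0.5838]
  [   0.1081     0.3243     1.2973]
First solve x = (I − A)⁻¹ d = adj(I−A)·d / det(I−A); in particular x_2 = (0.0225·50 + 0.5300·130 + 0.2700·180) / 0.4625 = 118.625 / 0.4625 ≈ 256.4865.
Intermediate flow from 3 to 2: z_32 = a_32 · x_2 = 0.25 × 118.625 / 0.4625 = 29.65625 / 0.4625 ≈ 64.12.

z_32 = 64.12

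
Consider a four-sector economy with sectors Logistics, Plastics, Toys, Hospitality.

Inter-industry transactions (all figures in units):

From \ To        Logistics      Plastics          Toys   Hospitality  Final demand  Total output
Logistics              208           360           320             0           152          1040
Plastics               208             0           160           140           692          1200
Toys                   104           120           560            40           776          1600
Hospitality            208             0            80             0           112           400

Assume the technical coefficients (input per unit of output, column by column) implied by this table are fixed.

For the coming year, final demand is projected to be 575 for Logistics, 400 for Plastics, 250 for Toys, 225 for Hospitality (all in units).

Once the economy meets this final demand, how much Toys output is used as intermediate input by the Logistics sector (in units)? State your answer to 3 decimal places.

Technical coefficients a_ij = z_ij / X_j:
  a_11 = 208/1040 = 0.20, a_21 = 208/1040 = 0.20, a_31 = 104/1040 = 0.10, a_41 = 208/1040 = 0.20
  a_12 = 360/1200 = 0.30, a_22 = 0/1200 = 0.00, a_32 = 120/1200 = 0.10, a_42 = 0/1200 = 0.00
  a_13 = 320/1600 = 0.20, a_23 = 160/1600 = 0.10, a_33 = 560/1600 = 0.35, a_43 = 80/1600 = 0.05
  a_14 = 0/400 = 0.00, a_24 = 140/400 = 0.35, a_34 = 40/400 = 0.10, a_44 = 0/400 = 0.00
I − A =
  [   0.80    -0.30    -0.20     0.00]
  [  -0.20     1.00    -0.10    -0.35]
  [  -0.10    -0.10     0.65    -0.10]
  [  -0.20     0.00    -0.05     1.00]
Compute the cofactors C_ij = (−1)^(i+j)·(3×3 minor ij) of I−A; the adjugate is their transpose:
adj(I−A) = Cᵀ =
  [ 0.63325   0.21350   0.23525   0.09825]
  [ 0.18825   0.49200   0.14800   0.18700]
  [ 0.14700   0.11600   0.71900   0.11250]
  [ 0.13400   0.04850   0.08300   0.44600]
det(I−A) = Σ_j (I−A)_1j·C_1j = (0.80)(0.63325) + (-0.30)(0.18825) + (-0.20)(0.14700) + (0.00)(0.13400) = 0.420725
(I − A)⁻¹ = adj(I−A) / det(I−A) ≈
  [   1.5051     0.5075     0.5592     0.2335]
  [   0.4474     1.1694     0.3518     0.4445]
  [   0.3494     0.2757     1.7090     0.2674]
  [   0.3185     0.1153     0.1973     1.0601]
First solve x = (I − A)⁻¹ d = adj(I−A)·d / det(I−A); in particular x_1 = (0.63325·575 + 0.21350·400 + 0.23525·250 + 0.09825·225) / 0.420725 = 530.4375 / 0.420725 ≈ 1260.77010.
Intermediate flow from 3 to 1: z_31 = a_31 · x_1 = 0.10 × 530.4375 / 0.420725 = 53.04375 / 0.420725 ≈ 126.077.

z_31 = 126.077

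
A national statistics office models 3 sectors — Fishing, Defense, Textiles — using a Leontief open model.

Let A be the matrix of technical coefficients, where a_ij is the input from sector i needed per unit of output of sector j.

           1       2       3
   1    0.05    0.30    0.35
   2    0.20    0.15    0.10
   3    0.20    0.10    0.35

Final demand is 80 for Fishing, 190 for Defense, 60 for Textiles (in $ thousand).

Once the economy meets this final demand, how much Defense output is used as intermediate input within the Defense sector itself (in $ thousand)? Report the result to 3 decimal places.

I − A =
  [   0.95    -0.30    -0.35]
  [  -0.20     0.85    -0.10]
  [  -0.20    -0.10     0.65]
Cofactors of I−A, C_ij = (−1)^(i+j)·(minor ij) (rows/columns in the sector order above):
  C_11 = (0.85)(0.65) − (-0.10)(-0.10) = 0.5425
  C_12 = −[(-0.20)(0.65) − (-0.10)(-0.20)] = 0.1500
  C_13 = (-0.20)(-0.10) − (0.85)(-0.20) = 0.1900
  C_21 = −[(-0.30)(0.65) − (-0.35)(-0.10)] = 0.2300
  C_22 = (0.95)(0.65) − (-0.35)(-0.20) = 0.5475
  C_23 = −[(0.95)(-0.10) − (-0.30)(-0.20)] = 0.1550
  C_31 = (-0.30)(-0.10) − (-0.35)(0.85) = 0.3275
  C_32 = −[(0.95)(-0.10) − (-0.35)(-0.20)] = 0.1650
  C_33 = (0.95)(0.85) − (-0.30)(-0.20) = 0.7475
det(I−A) = Σ_j (I−A)_1j·C_1j = (0.95)(0.5425) + (-0.30)(0.1500) + (-0.35)(0.1900) = 0.403875
adj(I−A) = Cᵀ =
  [ 0.5425   0.2300   0.3275]
  [ 0.1500   0.5475   0.1650]
  [ 0.1900   0.1550   0.7475]
(I − A)⁻¹ = adj(I−A) / det(I−A) ≈
  [   1.3432     0.5695     0.8109]
  [   0.3714     1.3556     0.4085]
  [   0.4704     0.3838     1.8508]
First solve x = (I − A)⁻¹ d = adj(I−A)·d / det(I−A); in particular x_2 = (0.1500·80 + 0.5475·190 + 0.1650·60) / 0.403875 = 125.925 / 0.403875 ≈ 311.79201.
Intermediate flow from 2 to 2: z_22 = a_22 · x_2 = 0.15 × 125.925 / 0.403875 = 18.88875 / 0.403875 ≈ 46.769.

z_22 = 46.769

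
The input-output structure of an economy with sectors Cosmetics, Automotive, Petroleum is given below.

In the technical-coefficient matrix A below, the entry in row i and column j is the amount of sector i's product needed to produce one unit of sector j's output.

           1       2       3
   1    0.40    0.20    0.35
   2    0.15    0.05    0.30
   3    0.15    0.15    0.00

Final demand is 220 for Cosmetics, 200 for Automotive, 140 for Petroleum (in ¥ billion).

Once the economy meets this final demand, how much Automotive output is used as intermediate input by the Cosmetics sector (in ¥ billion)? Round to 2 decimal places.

I − A =
  [   0.60    -0.20    -0.35]
  [  -0.15     0.95    -0.30]
  [  -0.15    -0.15     1.00]
Cofactors of I−A, C_ij = (−1)^(i+j)·(minor ij) (rows/columns in the sector order above):
  C_11 = (0.95)(1.00) − (-0.30)(-0.15) = 0.9050
  C_12 = −[(-0.15)(1.00) − (-0.30)(-0.15)] = 0.1950
  C_13 = (-0.15)(-0.15) − (0.95)(-0.15) = 0.1650
  C_21 = −[(-0.20)(1.00) − (-0.35)(-0.15)] = 0.2525
  C_22 = (0.60)(1.00) − (-0.35)(-0.15) = 0.5475
  C_23 = −[(0.60)(-0.15) − (-0.20)(-0.15)] = 0.1200
  C_31 = (-0.20)(-0.30) − (-0.35)(0.95) = 0.3925
  C_32 = −[(0.60)(-0.30) − (-0.35)(-0.15)] = 0.2325
  C_33 = (0.60)(0.95) − (-0.20)(-0.15) = 0.5400
det(I−A) = Σ_j (I−A)_1j·C_1j = (0.60)(0.9050) + (-0.20)(0.1950) + (-0.35)(0.1650) = 0.44625
adj(I−A) = Cᵀ =
  [ 0.9050   0.2525   0.3925]
  [ 0.1950   0.5475   0.2325]
  [ 0.1650   0.1200   0.5400]
(I − A)⁻¹ = adj(I−A) / det(I−A) ≈
  [   2.0280     0.5658     0.8796]
  [   0.4370     1.2269     0.5210]
  [   0.3697     0.2689     1.2101]
First solve x = (I − A)⁻¹ d = adj(I−A)·d / det(I−A); in particular x_1 = (0.9050·220 + 0.2525·200 + 0.3925·140) / 0.44625 = 304.55 / 0.44625 ≈ 682.4650.
Intermediate flow from 2 to 1: z_21 = a_21 · x_1 = 0.15 × 304.55 / 0.44625 = 45.6825 / 0.44625 ≈ 102.37.

z_21 = 102.37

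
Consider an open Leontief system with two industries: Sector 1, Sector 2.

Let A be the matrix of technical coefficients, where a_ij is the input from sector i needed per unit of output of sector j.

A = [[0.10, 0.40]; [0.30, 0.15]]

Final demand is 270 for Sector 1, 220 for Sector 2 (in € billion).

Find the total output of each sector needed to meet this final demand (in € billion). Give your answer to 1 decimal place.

I − A =
  [   0.90    -0.40]
  [  -0.30     0.85]
det(I−A) = (0.90)(0.85) − (-0.40)(-0.30) = 0.6450
adj(I−A) = [[0.85, 0.40], [0.30, 0.90]]
(I − A)⁻¹ = adj(I−A) / det(I−A) ≈
  [   1.3178     0.6202]
  [   0.4651     1.3953]
x = (I − A)⁻¹ d = adj(I−A)·d / det(I−A), with det(I−A) = 0.6450:
  x_1 = (0.85·270 + 0.40·220) / 0.6450 = 317.50 / 0.6450 ≈ 492.2
  x_2 = (0.30·270 + 0.90·220) / 0.6450 = 279.00 / 0.6450 ≈ 432.6

x_1 = 492.2, x_2 = 432.6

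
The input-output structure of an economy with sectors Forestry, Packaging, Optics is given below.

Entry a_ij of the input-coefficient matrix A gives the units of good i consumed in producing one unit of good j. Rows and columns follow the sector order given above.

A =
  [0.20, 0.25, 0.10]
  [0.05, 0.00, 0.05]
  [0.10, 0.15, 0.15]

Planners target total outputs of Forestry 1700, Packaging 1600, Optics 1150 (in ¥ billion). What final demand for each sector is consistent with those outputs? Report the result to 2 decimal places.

d_F = 845.00, d_P = 1457.50, d_O = 567.50

I − A =
  [   0.80    -0.25    -0.10]
  [  -0.05     1.00    -0.05]
  [  -0.10    -0.15     0.85]
d = (I − A) x:
  d_F = (+0.80)·1700 + (-0.25)·1600 + (-0.10)·1150 = 845.00
  d_P = (-0.05)·1700 + (+1.00)·1600 + (-0.05)·1150 = 1457.50
  d_O = (-0.10)·1700 + (-0.15)·1600 + (+0.85)·1150 = 567.50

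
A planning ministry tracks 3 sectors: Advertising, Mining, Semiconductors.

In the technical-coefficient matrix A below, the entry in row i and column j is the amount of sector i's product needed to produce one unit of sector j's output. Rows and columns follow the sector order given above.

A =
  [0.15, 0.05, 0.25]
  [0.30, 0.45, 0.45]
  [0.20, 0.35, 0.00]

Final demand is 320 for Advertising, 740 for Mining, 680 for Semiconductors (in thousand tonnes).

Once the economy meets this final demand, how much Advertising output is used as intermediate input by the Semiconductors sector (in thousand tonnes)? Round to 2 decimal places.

I − A =
  [   0.85    -0.05    -0.25]
  [  -0.30     0.55    -0.45]
  [  -0.20    -0.35     1.00]
Cofactors of I−A, C_ij = (−1)^(i+j)·(minor ij) (rows/columns in the sector order above):
  C_11 = (0.55)(1.00) − (-0.45)(-0.35) = 0.3925
  C_12 = −[(-0.30)(1.00) − (-0.45)(-0.20)] = 0.3900
  C_13 = (-0.30)(-0.35) − (0.55)(-0.20) = 0.2150
  C_21 = −[(-0.05)(1.00) − (-0.25)(-0.35)] = 0.1375
  C_22 = (0.85)(1.00) − (-0.25)(-0.20) = 0.8000
  C_23 = −[(0.85)(-0.35) − (-0.05)(-0.20)] = 0.3075
  C_31 = (-0.05)(-0.45) − (-0.25)(0.55) = 0.1600
  C_32 = −[(0.85)(-0.45) − (-0.25)(-0.30)] = 0.4575
  C_33 = (0.85)(0.55) − (-0.05)(-0.30) = 0.4525
det(I−A) = Σ_j (I−A)_1j·C_1j = (0.85)(0.3925) + (-0.05)(0.3900) + (-0.25)(0.2150) = 0.260375
adj(I−A) = Cᵀ =
  [ 0.3925   0.1375   0.1600]
  [ 0.3900   0.8000   0.4575]
  [ 0.2150   0.3075   0.4525]
(I − A)⁻¹ = adj(I−A) / det(I−A) ≈
  [   1.5074     0.5281     0.6145]
  [   1.4978     3.0725     1.7571]
  [   0.8257     1.1810     1.7379]
First solve x = (I − A)⁻¹ d = adj(I−A)·d / det(I−A); in particular x_S = (0.2150·320 + 0.3075·740 + 0.4525·680) / 0.260375 = 604.05 / 0.260375 ≈ 2319.9232.
Intermediate flow from A to S: z_AS = a_AS · x_S = 0.25 × 604.05 / 0.260375 = 151.0125 / 0.260375 ≈ 579.98.

z_AS = 579.98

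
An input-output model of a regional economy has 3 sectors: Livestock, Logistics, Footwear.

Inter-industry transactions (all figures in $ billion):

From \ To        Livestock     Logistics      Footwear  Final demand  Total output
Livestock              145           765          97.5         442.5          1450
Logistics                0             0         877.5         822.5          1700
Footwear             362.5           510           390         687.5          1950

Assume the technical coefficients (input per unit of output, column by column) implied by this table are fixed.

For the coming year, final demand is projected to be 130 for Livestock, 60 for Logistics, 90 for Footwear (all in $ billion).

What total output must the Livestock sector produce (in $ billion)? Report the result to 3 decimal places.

x_1 = 245.949

Technical coefficients a_ij = z_ij / X_j:
  a_11 = 145/1450 = 0.10, a_21 = 0/1450 = 0.00, a_31 = 362.5/1450 = 0.25
  a_12 = 765/1700 = 0.45, a_22 = 0/1700 = 0.00, a_32 = 510/1700 = 0.30
  a_13 = 97.5/1950 = 0.05, a_23 = 877.5/1950 = 0.45, a_33 = 390/1950 = 0.20
I − A =
  [   0.90    -0.45    -0.05]
  [   0.00     1.00    -0.45]
  [  -0.25    -0.30     0.80]
Cofactors of I−A, C_ij = (−1)^(i+j)·(minor ij) (rows/columns in the sector order above):
  C_11 = (1.00)(0.80) − (-0.45)(-0.30) = 0.6650
  C_12 = −[(0.00)(0.80) − (-0.45)(-0.25)] = 0.1125
  C_13 = (0.00)(-0.30) − (1.00)(-0.25) = 0.2500
  C_21 = −[(-0.45)(0.80) − (-0.05)(-0.30)] = 0.3750
  C_22 = (0.90)(0.80) − (-0.05)(-0.25) = 0.7075
  C_23 = −[(0.90)(-0.30) − (-0.45)(-0.25)] = 0.3825
  C_31 = (-0.45)(-0.45) − (-0.05)(1.00) = 0.2525
  C_32 = −[(0.90)(-0.45) − (-0.05)(0.00)] = 0.4050
  C_33 = (0.90)(1.00) − (-0.45)(0.00) = 0.9000
det(I−A) = Σ_j (I−A)_1j·C_1j = (0.90)(0.6650) + (-0.45)(0.1125) + (-0.05)(0.2500) = 0.535375
adj(I−A) = Cᵀ =
  [ 0.6650   0.3750   0.2525]
  [ 0.1125   0.7075   0.4050]
  [ 0.2500   0.3825   0.9000]
(I − A)⁻¹ = adj(I−A) / det(I−A) ≈
  [   1.2421     0.7004     0.4716]
  [   0.2101     1.3215     0.7565]
  [   0.4670     0.7145     1.6811]
x = (I − A)⁻¹ d = adj(I−A)·d / det(I−A), with det(I−A) = 0.535375:
  x_1 = (0.6650·130 + 0.3750·60 + 0.2525·90) / 0.535375 = 131.675 / 0.535375 ≈ 245.949
  x_2 = (0.1125·130 + 0.7075·60 + 0.4050·90) / 0.535375 = 93.525 / 0.535375 ≈ 174.691
  x_3 = (0.2500·130 + 0.3825·60 + 0.9000·90) / 0.535375 = 136.45 / 0.535375 ≈ 254.868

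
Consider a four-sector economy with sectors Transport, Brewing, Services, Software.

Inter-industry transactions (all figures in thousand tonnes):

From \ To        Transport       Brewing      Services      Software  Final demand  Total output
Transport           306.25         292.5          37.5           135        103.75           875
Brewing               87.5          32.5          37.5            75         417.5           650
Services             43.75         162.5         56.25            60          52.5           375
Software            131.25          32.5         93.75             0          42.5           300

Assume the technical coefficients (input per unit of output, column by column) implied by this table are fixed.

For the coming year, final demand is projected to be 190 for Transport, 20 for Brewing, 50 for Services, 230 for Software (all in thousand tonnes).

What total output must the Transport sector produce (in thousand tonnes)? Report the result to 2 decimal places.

x_1 = 810.00

Technical coefficients a_ij = z_ij / X_j:
  a_11 = 306.25/875 = 0.35, a_21 = 87.5/875 = 0.10, a_31 = 43.75/875 = 0.05, a_41 = 131.25/875 = 0.15
  a_12 = 292.5/650 = 0.45, a_22 = 32.5/650 = 0.05, a_32 = 162.5/650 = 0.25, a_42 = 32.5/650 = 0.05
  a_13 = 37.5/375 = 0.10, a_23 = 37.5/375 = 0.10, a_33 = 56.25/375 = 0.15, a_43 = 93.75/375 = 0.25
  a_14 = 135/300 = 0.45, a_24 = 75/300 = 0.25, a_34 = 60/300 = 0.20, a_44 = 0/300 = 0.00
I − A =
  [   0.65    -0.45    -0.10    -0.45]
  [  -0.10     0.95    -0.10    -0.25]
  [  -0.05    -0.25     0.85    -0.20]
  [  -0.15    -0.05    -0.25     1.00]
Compute the cofactors C_ij = (−1)^(i+j)·(3×3 minor ij) of I−A; the adjugate is their transpose:
adj(I−A) = Cᵀ =
  [ 0.707750   0.433250   0.276000   0.482000]
  [ 0.123000   0.449000   0.123875   0.192375]
  [ 0.110750   0.189250   0.481125   0.193375]
  [ 0.140000   0.134750   0.167875   0.460875]
det(I−A) = Σ_j (I−A)_1j·C_1j = (0.65)(0.707750) + (-0.45)(0.123000) + (-0.10)(0.110750) + (-0.45)(0.140000) = 0.3306125
(I − A)⁻¹ = adj(I−A) / det(I−A) ≈
  [   2.1407     1.3104     0.8348     1.4579]
  [   0.3720     1.3581     0.3747     0.5819]
  [   0.3350     0.5724     1.4553     0.5849]
  [   0.4235     0.4076     0.5078     1.3940]
x = (I − A)⁻¹ d = adj(I−A)·d / det(I−A), with det(I−A) = 0.3306125:
  x_1 = (0.707750·190 + 0.433250·20 + 0.276000·50 + 0.482000·230) / 0.3306125 = 267.7975 / 0.3306125 ≈ 810.00
  x_2 = (0.123000·190 + 0.449000·20 + 0.123875·50 + 0.192375·230) / 0.3306125 = 82.79 / 0.3306125 ≈ 250.41
  x_3 = (0.110750·190 + 0.189250·20 + 0.481125·50 + 0.193375·230) / 0.3306125 = 93.36 / 0.3306125 ≈ 282.38
  x_4 = (0.140000·190 + 0.134750·20 + 0.167875·50 + 0.460875·230) / 0.3306125 = 143.69 / 0.3306125 ≈ 434.62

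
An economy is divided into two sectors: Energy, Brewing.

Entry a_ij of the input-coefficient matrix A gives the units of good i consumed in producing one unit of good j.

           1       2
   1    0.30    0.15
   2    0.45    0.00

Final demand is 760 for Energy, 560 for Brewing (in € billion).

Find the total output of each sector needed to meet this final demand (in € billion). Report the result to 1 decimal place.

x_1 = 1334.4, x_2 = 1160.5

I − A =
  [   0.70    -0.15]
  [  -0.45     1.00]
det(I−A) = (0.70)(1.00) − (-0.15)(-0.45) = 0.6325
adj(I−A) = [[1.00, 0.15], [0.45, 0.70]]
(I − A)⁻¹ = adj(I−A) / det(I−A) ≈
  [   1.5810     0.2372]
  [   0.7115     1.1067]
x = (I − A)⁻¹ d = adj(I−A)·d / det(I−A), with det(I−A) = 0.6325:
  x_1 = (1.00·760 + 0.15·560) / 0.6325 = 844.00 / 0.6325 ≈ 1334.4
  x_2 = (0.45·760 + 0.70·560) / 0.6325 = 734.00 / 0.6325 ≈ 1160.5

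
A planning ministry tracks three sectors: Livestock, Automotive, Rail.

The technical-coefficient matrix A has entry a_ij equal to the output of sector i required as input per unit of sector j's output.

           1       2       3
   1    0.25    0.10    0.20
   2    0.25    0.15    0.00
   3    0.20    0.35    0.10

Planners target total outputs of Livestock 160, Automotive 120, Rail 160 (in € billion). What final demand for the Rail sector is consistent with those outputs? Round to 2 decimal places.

I − A =
  [   0.75    -0.10    -0.20]
  [  -0.25     0.85     0.00]
  [  -0.20    -0.35     0.90]
d = (I − A) x:
  d_1 = (+0.75)·160 + (-0.10)·120 + (-0.20)·160 = 76.00
  d_2 = (-0.25)·160 + (+0.85)·120 + (+0.00)·160 = 62.00
  d_3 = (-0.20)·160 + (-0.35)·120 + (+0.90)·160 = 70.00

d_3 = 70.00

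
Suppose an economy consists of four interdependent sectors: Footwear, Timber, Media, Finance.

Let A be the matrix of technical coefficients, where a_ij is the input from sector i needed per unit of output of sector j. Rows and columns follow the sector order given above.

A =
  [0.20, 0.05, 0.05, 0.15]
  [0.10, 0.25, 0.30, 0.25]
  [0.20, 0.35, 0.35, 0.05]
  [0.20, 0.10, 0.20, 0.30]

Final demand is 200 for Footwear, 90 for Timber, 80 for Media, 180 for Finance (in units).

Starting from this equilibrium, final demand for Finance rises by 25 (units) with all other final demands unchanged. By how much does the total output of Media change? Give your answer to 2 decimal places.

Δx_3 = 22.11

I − A =
  [   0.80    -0.05    -0.05    -0.15]
  [  -0.10     0.75    -0.30    -0.25]
  [  -0.20    -0.35     0.65    -0.05]
  [  -0.20    -0.10    -0.20     0.70]
Compute the cofactors C_ij = (−1)^(i+j)·(3×3 minor ij) of I−A; the adjugate is their transpose:
adj(I−A) = Cᵀ =
  [ 0.2250   0.0550   0.0650   0.0725]
  [ 0.1320   0.3230   0.2080   0.1585]
  [ 0.1500   0.2000   0.3700   0.1300]
  [ 0.1260   0.1190   0.1540   0.2905]
det(I−A) = Σ_j (I−A)_1j·C_1j = (0.80)(0.2250) + (-0.05)(0.1320) + (-0.05)(0.1500) + (-0.15)(0.1260) = 0.1470
(I − A)⁻¹ = adj(I−A) / det(I−A) ≈
  [   1.5306     0.3741     0.4422     0.4932]
  [   0.8980     2.1973     1.4150     1.0782]
  [   1.0204     1.3605     2.5170     0.8844]
  [   0.8571     0.8095     1.0476     1.9762]
Δx = (I − A)⁻¹ Δd with Δd having +25 in the Finance component and 0 elsewhere.
So Δx_3 = L_34 · (+25), where L_34 = adj(I−A)_34 / det(I−A) = 0.1300 / 0.1470.
Δx_3 = 0.1300 × (+25) / 0.1470 = 3.25 / 0.1470 ≈ 22.11.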